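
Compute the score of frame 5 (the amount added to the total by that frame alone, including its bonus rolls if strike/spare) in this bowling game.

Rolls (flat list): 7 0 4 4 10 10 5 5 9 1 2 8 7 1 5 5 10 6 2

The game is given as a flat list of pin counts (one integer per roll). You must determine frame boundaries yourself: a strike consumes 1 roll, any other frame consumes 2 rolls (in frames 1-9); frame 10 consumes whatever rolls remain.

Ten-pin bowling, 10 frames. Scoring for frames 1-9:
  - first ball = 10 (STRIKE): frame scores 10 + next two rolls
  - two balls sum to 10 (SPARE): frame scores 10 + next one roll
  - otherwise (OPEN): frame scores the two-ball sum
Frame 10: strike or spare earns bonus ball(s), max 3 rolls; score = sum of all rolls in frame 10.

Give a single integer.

Answer: 19

Derivation:
Frame 1: OPEN (7+0=7). Cumulative: 7
Frame 2: OPEN (4+4=8). Cumulative: 15
Frame 3: STRIKE. 10 + next two rolls (10+5) = 25. Cumulative: 40
Frame 4: STRIKE. 10 + next two rolls (5+5) = 20. Cumulative: 60
Frame 5: SPARE (5+5=10). 10 + next roll (9) = 19. Cumulative: 79
Frame 6: SPARE (9+1=10). 10 + next roll (2) = 12. Cumulative: 91
Frame 7: SPARE (2+8=10). 10 + next roll (7) = 17. Cumulative: 108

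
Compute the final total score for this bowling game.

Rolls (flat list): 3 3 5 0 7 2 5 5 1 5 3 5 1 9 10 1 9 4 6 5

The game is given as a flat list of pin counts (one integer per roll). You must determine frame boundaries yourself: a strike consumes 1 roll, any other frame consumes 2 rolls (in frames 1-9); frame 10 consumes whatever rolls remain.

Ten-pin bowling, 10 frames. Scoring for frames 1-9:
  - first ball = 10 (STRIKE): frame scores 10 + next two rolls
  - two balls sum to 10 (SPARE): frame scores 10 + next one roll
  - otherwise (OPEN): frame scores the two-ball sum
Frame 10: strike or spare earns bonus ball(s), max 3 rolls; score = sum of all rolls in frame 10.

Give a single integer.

Frame 1: OPEN (3+3=6). Cumulative: 6
Frame 2: OPEN (5+0=5). Cumulative: 11
Frame 3: OPEN (7+2=9). Cumulative: 20
Frame 4: SPARE (5+5=10). 10 + next roll (1) = 11. Cumulative: 31
Frame 5: OPEN (1+5=6). Cumulative: 37
Frame 6: OPEN (3+5=8). Cumulative: 45
Frame 7: SPARE (1+9=10). 10 + next roll (10) = 20. Cumulative: 65
Frame 8: STRIKE. 10 + next two rolls (1+9) = 20. Cumulative: 85
Frame 9: SPARE (1+9=10). 10 + next roll (4) = 14. Cumulative: 99
Frame 10: SPARE. Sum of all frame-10 rolls (4+6+5) = 15. Cumulative: 114

Answer: 114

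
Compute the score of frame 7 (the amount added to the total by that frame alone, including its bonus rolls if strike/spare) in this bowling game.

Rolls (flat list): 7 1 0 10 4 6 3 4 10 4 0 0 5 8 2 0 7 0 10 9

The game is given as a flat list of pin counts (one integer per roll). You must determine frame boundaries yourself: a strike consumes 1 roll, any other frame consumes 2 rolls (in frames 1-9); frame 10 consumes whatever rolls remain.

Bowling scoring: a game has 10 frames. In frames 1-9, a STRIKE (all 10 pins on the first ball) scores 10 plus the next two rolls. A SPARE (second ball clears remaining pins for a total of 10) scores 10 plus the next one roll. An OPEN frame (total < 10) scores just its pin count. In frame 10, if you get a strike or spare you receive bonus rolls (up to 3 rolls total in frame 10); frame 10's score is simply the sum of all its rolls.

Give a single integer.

Answer: 5

Derivation:
Frame 1: OPEN (7+1=8). Cumulative: 8
Frame 2: SPARE (0+10=10). 10 + next roll (4) = 14. Cumulative: 22
Frame 3: SPARE (4+6=10). 10 + next roll (3) = 13. Cumulative: 35
Frame 4: OPEN (3+4=7). Cumulative: 42
Frame 5: STRIKE. 10 + next two rolls (4+0) = 14. Cumulative: 56
Frame 6: OPEN (4+0=4). Cumulative: 60
Frame 7: OPEN (0+5=5). Cumulative: 65
Frame 8: SPARE (8+2=10). 10 + next roll (0) = 10. Cumulative: 75
Frame 9: OPEN (0+7=7). Cumulative: 82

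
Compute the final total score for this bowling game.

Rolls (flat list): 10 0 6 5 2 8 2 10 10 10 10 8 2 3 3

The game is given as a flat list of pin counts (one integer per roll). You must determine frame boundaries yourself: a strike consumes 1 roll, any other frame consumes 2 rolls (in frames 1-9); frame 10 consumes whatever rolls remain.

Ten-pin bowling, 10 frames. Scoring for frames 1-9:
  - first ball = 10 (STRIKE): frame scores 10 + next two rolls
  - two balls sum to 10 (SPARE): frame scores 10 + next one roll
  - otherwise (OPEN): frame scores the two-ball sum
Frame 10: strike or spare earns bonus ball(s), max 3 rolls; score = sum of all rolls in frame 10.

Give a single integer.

Frame 1: STRIKE. 10 + next two rolls (0+6) = 16. Cumulative: 16
Frame 2: OPEN (0+6=6). Cumulative: 22
Frame 3: OPEN (5+2=7). Cumulative: 29
Frame 4: SPARE (8+2=10). 10 + next roll (10) = 20. Cumulative: 49
Frame 5: STRIKE. 10 + next two rolls (10+10) = 30. Cumulative: 79
Frame 6: STRIKE. 10 + next two rolls (10+10) = 30. Cumulative: 109
Frame 7: STRIKE. 10 + next two rolls (10+8) = 28. Cumulative: 137
Frame 8: STRIKE. 10 + next two rolls (8+2) = 20. Cumulative: 157
Frame 9: SPARE (8+2=10). 10 + next roll (3) = 13. Cumulative: 170
Frame 10: OPEN. Sum of all frame-10 rolls (3+3) = 6. Cumulative: 176

Answer: 176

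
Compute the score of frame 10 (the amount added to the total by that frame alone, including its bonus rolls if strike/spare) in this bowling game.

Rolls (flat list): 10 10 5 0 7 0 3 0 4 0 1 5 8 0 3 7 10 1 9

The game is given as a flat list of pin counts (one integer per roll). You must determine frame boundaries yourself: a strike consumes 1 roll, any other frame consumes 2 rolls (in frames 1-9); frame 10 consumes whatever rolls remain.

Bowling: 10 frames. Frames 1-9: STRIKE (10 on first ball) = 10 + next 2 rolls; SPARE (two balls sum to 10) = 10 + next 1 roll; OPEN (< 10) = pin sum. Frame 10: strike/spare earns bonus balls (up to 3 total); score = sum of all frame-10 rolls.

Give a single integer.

Answer: 20

Derivation:
Frame 1: STRIKE. 10 + next two rolls (10+5) = 25. Cumulative: 25
Frame 2: STRIKE. 10 + next two rolls (5+0) = 15. Cumulative: 40
Frame 3: OPEN (5+0=5). Cumulative: 45
Frame 4: OPEN (7+0=7). Cumulative: 52
Frame 5: OPEN (3+0=3). Cumulative: 55
Frame 6: OPEN (4+0=4). Cumulative: 59
Frame 7: OPEN (1+5=6). Cumulative: 65
Frame 8: OPEN (8+0=8). Cumulative: 73
Frame 9: SPARE (3+7=10). 10 + next roll (10) = 20. Cumulative: 93
Frame 10: STRIKE. Sum of all frame-10 rolls (10+1+9) = 20. Cumulative: 113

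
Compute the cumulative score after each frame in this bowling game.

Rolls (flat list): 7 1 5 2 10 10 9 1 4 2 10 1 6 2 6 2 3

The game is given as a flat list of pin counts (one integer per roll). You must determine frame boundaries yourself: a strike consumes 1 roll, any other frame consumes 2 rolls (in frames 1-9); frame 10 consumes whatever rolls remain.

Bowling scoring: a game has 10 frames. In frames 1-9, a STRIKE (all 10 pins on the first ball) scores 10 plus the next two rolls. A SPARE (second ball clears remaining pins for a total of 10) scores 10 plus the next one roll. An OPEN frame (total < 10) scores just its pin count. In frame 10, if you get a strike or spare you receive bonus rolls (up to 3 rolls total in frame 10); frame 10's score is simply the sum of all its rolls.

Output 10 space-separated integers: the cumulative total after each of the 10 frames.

Answer: 8 15 44 64 78 84 101 108 116 121

Derivation:
Frame 1: OPEN (7+1=8). Cumulative: 8
Frame 2: OPEN (5+2=7). Cumulative: 15
Frame 3: STRIKE. 10 + next two rolls (10+9) = 29. Cumulative: 44
Frame 4: STRIKE. 10 + next two rolls (9+1) = 20. Cumulative: 64
Frame 5: SPARE (9+1=10). 10 + next roll (4) = 14. Cumulative: 78
Frame 6: OPEN (4+2=6). Cumulative: 84
Frame 7: STRIKE. 10 + next two rolls (1+6) = 17. Cumulative: 101
Frame 8: OPEN (1+6=7). Cumulative: 108
Frame 9: OPEN (2+6=8). Cumulative: 116
Frame 10: OPEN. Sum of all frame-10 rolls (2+3) = 5. Cumulative: 121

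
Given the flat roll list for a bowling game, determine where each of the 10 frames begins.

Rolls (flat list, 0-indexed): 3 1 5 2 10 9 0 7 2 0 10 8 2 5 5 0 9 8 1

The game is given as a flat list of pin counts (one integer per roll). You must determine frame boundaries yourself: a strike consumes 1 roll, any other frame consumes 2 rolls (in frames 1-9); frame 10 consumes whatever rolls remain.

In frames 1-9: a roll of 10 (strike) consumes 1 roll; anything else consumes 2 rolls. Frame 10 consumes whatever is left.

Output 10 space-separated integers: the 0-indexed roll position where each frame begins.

Answer: 0 2 4 5 7 9 11 13 15 17

Derivation:
Frame 1 starts at roll index 0: rolls=3,1 (sum=4), consumes 2 rolls
Frame 2 starts at roll index 2: rolls=5,2 (sum=7), consumes 2 rolls
Frame 3 starts at roll index 4: roll=10 (strike), consumes 1 roll
Frame 4 starts at roll index 5: rolls=9,0 (sum=9), consumes 2 rolls
Frame 5 starts at roll index 7: rolls=7,2 (sum=9), consumes 2 rolls
Frame 6 starts at roll index 9: rolls=0,10 (sum=10), consumes 2 rolls
Frame 7 starts at roll index 11: rolls=8,2 (sum=10), consumes 2 rolls
Frame 8 starts at roll index 13: rolls=5,5 (sum=10), consumes 2 rolls
Frame 9 starts at roll index 15: rolls=0,9 (sum=9), consumes 2 rolls
Frame 10 starts at roll index 17: 2 remaining rolls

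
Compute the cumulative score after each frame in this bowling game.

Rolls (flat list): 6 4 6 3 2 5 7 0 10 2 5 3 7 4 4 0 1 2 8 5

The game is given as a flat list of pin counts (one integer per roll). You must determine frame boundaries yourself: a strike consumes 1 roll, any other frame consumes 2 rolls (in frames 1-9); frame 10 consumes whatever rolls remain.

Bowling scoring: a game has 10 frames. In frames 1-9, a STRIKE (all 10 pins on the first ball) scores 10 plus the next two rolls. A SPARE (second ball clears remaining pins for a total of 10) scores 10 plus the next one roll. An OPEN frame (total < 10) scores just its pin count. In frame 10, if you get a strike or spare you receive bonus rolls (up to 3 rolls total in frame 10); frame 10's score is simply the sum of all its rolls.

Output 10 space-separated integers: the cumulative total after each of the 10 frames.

Frame 1: SPARE (6+4=10). 10 + next roll (6) = 16. Cumulative: 16
Frame 2: OPEN (6+3=9). Cumulative: 25
Frame 3: OPEN (2+5=7). Cumulative: 32
Frame 4: OPEN (7+0=7). Cumulative: 39
Frame 5: STRIKE. 10 + next two rolls (2+5) = 17. Cumulative: 56
Frame 6: OPEN (2+5=7). Cumulative: 63
Frame 7: SPARE (3+7=10). 10 + next roll (4) = 14. Cumulative: 77
Frame 8: OPEN (4+4=8). Cumulative: 85
Frame 9: OPEN (0+1=1). Cumulative: 86
Frame 10: SPARE. Sum of all frame-10 rolls (2+8+5) = 15. Cumulative: 101

Answer: 16 25 32 39 56 63 77 85 86 101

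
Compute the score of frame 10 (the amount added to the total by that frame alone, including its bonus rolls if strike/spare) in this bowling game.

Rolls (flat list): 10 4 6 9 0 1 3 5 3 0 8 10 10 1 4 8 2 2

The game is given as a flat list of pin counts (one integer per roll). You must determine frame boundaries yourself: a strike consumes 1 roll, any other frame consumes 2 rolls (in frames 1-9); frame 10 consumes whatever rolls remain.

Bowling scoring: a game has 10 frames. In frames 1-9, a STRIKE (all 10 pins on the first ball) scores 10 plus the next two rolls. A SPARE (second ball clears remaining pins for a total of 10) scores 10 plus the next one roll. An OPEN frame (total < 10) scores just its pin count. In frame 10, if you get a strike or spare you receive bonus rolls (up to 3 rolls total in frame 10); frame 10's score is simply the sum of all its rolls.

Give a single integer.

Frame 1: STRIKE. 10 + next two rolls (4+6) = 20. Cumulative: 20
Frame 2: SPARE (4+6=10). 10 + next roll (9) = 19. Cumulative: 39
Frame 3: OPEN (9+0=9). Cumulative: 48
Frame 4: OPEN (1+3=4). Cumulative: 52
Frame 5: OPEN (5+3=8). Cumulative: 60
Frame 6: OPEN (0+8=8). Cumulative: 68
Frame 7: STRIKE. 10 + next two rolls (10+1) = 21. Cumulative: 89
Frame 8: STRIKE. 10 + next two rolls (1+4) = 15. Cumulative: 104
Frame 9: OPEN (1+4=5). Cumulative: 109
Frame 10: SPARE. Sum of all frame-10 rolls (8+2+2) = 12. Cumulative: 121

Answer: 12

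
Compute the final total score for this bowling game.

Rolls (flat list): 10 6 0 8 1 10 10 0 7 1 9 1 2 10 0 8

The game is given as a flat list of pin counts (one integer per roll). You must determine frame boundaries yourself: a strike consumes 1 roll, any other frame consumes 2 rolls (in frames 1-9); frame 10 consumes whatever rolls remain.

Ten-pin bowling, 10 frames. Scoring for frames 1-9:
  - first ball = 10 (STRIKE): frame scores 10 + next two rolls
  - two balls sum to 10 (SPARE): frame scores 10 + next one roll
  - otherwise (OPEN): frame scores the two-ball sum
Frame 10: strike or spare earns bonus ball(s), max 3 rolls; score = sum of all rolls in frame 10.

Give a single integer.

Frame 1: STRIKE. 10 + next two rolls (6+0) = 16. Cumulative: 16
Frame 2: OPEN (6+0=6). Cumulative: 22
Frame 3: OPEN (8+1=9). Cumulative: 31
Frame 4: STRIKE. 10 + next two rolls (10+0) = 20. Cumulative: 51
Frame 5: STRIKE. 10 + next two rolls (0+7) = 17. Cumulative: 68
Frame 6: OPEN (0+7=7). Cumulative: 75
Frame 7: SPARE (1+9=10). 10 + next roll (1) = 11. Cumulative: 86
Frame 8: OPEN (1+2=3). Cumulative: 89
Frame 9: STRIKE. 10 + next two rolls (0+8) = 18. Cumulative: 107
Frame 10: OPEN. Sum of all frame-10 rolls (0+8) = 8. Cumulative: 115

Answer: 115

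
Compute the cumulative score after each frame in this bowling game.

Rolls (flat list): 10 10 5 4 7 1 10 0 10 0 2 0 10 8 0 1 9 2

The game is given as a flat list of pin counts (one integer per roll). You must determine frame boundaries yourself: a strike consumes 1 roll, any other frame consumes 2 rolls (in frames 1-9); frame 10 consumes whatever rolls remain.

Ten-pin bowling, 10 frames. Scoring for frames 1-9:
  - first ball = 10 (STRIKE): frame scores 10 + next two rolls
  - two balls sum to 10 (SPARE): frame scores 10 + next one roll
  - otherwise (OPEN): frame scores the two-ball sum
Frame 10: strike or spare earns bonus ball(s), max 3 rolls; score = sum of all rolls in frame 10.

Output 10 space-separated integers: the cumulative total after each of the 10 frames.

Frame 1: STRIKE. 10 + next two rolls (10+5) = 25. Cumulative: 25
Frame 2: STRIKE. 10 + next two rolls (5+4) = 19. Cumulative: 44
Frame 3: OPEN (5+4=9). Cumulative: 53
Frame 4: OPEN (7+1=8). Cumulative: 61
Frame 5: STRIKE. 10 + next two rolls (0+10) = 20. Cumulative: 81
Frame 6: SPARE (0+10=10). 10 + next roll (0) = 10. Cumulative: 91
Frame 7: OPEN (0+2=2). Cumulative: 93
Frame 8: SPARE (0+10=10). 10 + next roll (8) = 18. Cumulative: 111
Frame 9: OPEN (8+0=8). Cumulative: 119
Frame 10: SPARE. Sum of all frame-10 rolls (1+9+2) = 12. Cumulative: 131

Answer: 25 44 53 61 81 91 93 111 119 131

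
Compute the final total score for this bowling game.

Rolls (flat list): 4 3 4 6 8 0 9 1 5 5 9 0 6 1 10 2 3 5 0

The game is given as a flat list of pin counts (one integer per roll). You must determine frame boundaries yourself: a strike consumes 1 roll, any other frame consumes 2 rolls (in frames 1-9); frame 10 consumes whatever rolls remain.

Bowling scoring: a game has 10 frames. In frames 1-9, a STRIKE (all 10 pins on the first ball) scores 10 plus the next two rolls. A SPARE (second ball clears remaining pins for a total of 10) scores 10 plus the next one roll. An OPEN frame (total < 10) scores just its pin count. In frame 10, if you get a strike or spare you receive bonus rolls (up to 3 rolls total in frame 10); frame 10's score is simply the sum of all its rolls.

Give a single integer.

Frame 1: OPEN (4+3=7). Cumulative: 7
Frame 2: SPARE (4+6=10). 10 + next roll (8) = 18. Cumulative: 25
Frame 3: OPEN (8+0=8). Cumulative: 33
Frame 4: SPARE (9+1=10). 10 + next roll (5) = 15. Cumulative: 48
Frame 5: SPARE (5+5=10). 10 + next roll (9) = 19. Cumulative: 67
Frame 6: OPEN (9+0=9). Cumulative: 76
Frame 7: OPEN (6+1=7). Cumulative: 83
Frame 8: STRIKE. 10 + next two rolls (2+3) = 15. Cumulative: 98
Frame 9: OPEN (2+3=5). Cumulative: 103
Frame 10: OPEN. Sum of all frame-10 rolls (5+0) = 5. Cumulative: 108

Answer: 108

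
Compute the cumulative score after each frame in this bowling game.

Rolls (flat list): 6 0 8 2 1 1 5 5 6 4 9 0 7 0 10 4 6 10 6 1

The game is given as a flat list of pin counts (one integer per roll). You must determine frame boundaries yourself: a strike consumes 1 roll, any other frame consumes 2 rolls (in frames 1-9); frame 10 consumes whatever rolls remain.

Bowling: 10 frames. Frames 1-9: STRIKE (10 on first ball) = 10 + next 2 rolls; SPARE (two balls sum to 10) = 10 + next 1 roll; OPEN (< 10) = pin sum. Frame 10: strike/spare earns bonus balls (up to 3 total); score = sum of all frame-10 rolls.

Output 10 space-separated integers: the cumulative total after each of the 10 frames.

Answer: 6 17 19 35 54 63 70 90 110 127

Derivation:
Frame 1: OPEN (6+0=6). Cumulative: 6
Frame 2: SPARE (8+2=10). 10 + next roll (1) = 11. Cumulative: 17
Frame 3: OPEN (1+1=2). Cumulative: 19
Frame 4: SPARE (5+5=10). 10 + next roll (6) = 16. Cumulative: 35
Frame 5: SPARE (6+4=10). 10 + next roll (9) = 19. Cumulative: 54
Frame 6: OPEN (9+0=9). Cumulative: 63
Frame 7: OPEN (7+0=7). Cumulative: 70
Frame 8: STRIKE. 10 + next two rolls (4+6) = 20. Cumulative: 90
Frame 9: SPARE (4+6=10). 10 + next roll (10) = 20. Cumulative: 110
Frame 10: STRIKE. Sum of all frame-10 rolls (10+6+1) = 17. Cumulative: 127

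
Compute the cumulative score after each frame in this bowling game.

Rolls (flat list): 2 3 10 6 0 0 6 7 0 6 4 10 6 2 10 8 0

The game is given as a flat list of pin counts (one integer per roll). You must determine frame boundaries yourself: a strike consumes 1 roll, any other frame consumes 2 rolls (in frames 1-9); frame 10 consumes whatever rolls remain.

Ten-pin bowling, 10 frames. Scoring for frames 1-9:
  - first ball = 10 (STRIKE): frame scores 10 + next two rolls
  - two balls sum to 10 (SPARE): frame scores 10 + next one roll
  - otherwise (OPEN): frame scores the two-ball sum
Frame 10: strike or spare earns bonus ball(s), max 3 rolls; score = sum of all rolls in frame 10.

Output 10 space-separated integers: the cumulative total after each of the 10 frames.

Answer: 5 21 27 33 40 60 78 86 104 112

Derivation:
Frame 1: OPEN (2+3=5). Cumulative: 5
Frame 2: STRIKE. 10 + next two rolls (6+0) = 16. Cumulative: 21
Frame 3: OPEN (6+0=6). Cumulative: 27
Frame 4: OPEN (0+6=6). Cumulative: 33
Frame 5: OPEN (7+0=7). Cumulative: 40
Frame 6: SPARE (6+4=10). 10 + next roll (10) = 20. Cumulative: 60
Frame 7: STRIKE. 10 + next two rolls (6+2) = 18. Cumulative: 78
Frame 8: OPEN (6+2=8). Cumulative: 86
Frame 9: STRIKE. 10 + next two rolls (8+0) = 18. Cumulative: 104
Frame 10: OPEN. Sum of all frame-10 rolls (8+0) = 8. Cumulative: 112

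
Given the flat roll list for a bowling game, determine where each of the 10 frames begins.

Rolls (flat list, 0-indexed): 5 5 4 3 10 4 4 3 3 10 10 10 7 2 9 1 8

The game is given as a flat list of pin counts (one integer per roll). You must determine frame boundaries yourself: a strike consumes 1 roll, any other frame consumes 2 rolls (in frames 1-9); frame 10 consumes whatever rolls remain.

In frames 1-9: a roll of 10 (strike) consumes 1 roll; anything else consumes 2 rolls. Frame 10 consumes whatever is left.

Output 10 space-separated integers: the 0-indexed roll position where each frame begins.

Answer: 0 2 4 5 7 9 10 11 12 14

Derivation:
Frame 1 starts at roll index 0: rolls=5,5 (sum=10), consumes 2 rolls
Frame 2 starts at roll index 2: rolls=4,3 (sum=7), consumes 2 rolls
Frame 3 starts at roll index 4: roll=10 (strike), consumes 1 roll
Frame 4 starts at roll index 5: rolls=4,4 (sum=8), consumes 2 rolls
Frame 5 starts at roll index 7: rolls=3,3 (sum=6), consumes 2 rolls
Frame 6 starts at roll index 9: roll=10 (strike), consumes 1 roll
Frame 7 starts at roll index 10: roll=10 (strike), consumes 1 roll
Frame 8 starts at roll index 11: roll=10 (strike), consumes 1 roll
Frame 9 starts at roll index 12: rolls=7,2 (sum=9), consumes 2 rolls
Frame 10 starts at roll index 14: 3 remaining rolls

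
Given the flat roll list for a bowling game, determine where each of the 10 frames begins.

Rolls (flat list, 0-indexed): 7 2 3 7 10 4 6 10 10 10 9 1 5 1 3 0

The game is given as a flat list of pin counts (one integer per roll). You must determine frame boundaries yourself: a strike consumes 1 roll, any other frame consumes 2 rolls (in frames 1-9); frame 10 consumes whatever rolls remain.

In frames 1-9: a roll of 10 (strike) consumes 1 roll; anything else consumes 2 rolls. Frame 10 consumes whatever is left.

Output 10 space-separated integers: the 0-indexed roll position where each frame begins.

Answer: 0 2 4 5 7 8 9 10 12 14

Derivation:
Frame 1 starts at roll index 0: rolls=7,2 (sum=9), consumes 2 rolls
Frame 2 starts at roll index 2: rolls=3,7 (sum=10), consumes 2 rolls
Frame 3 starts at roll index 4: roll=10 (strike), consumes 1 roll
Frame 4 starts at roll index 5: rolls=4,6 (sum=10), consumes 2 rolls
Frame 5 starts at roll index 7: roll=10 (strike), consumes 1 roll
Frame 6 starts at roll index 8: roll=10 (strike), consumes 1 roll
Frame 7 starts at roll index 9: roll=10 (strike), consumes 1 roll
Frame 8 starts at roll index 10: rolls=9,1 (sum=10), consumes 2 rolls
Frame 9 starts at roll index 12: rolls=5,1 (sum=6), consumes 2 rolls
Frame 10 starts at roll index 14: 2 remaining rolls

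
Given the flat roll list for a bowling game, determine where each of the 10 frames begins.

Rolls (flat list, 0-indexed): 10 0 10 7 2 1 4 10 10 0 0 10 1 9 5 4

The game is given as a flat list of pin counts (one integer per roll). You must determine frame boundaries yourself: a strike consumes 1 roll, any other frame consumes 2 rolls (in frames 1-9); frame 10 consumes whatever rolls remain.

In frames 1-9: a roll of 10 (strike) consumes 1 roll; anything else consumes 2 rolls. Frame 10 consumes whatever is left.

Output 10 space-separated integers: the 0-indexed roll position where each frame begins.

Frame 1 starts at roll index 0: roll=10 (strike), consumes 1 roll
Frame 2 starts at roll index 1: rolls=0,10 (sum=10), consumes 2 rolls
Frame 3 starts at roll index 3: rolls=7,2 (sum=9), consumes 2 rolls
Frame 4 starts at roll index 5: rolls=1,4 (sum=5), consumes 2 rolls
Frame 5 starts at roll index 7: roll=10 (strike), consumes 1 roll
Frame 6 starts at roll index 8: roll=10 (strike), consumes 1 roll
Frame 7 starts at roll index 9: rolls=0,0 (sum=0), consumes 2 rolls
Frame 8 starts at roll index 11: roll=10 (strike), consumes 1 roll
Frame 9 starts at roll index 12: rolls=1,9 (sum=10), consumes 2 rolls
Frame 10 starts at roll index 14: 2 remaining rolls

Answer: 0 1 3 5 7 8 9 11 12 14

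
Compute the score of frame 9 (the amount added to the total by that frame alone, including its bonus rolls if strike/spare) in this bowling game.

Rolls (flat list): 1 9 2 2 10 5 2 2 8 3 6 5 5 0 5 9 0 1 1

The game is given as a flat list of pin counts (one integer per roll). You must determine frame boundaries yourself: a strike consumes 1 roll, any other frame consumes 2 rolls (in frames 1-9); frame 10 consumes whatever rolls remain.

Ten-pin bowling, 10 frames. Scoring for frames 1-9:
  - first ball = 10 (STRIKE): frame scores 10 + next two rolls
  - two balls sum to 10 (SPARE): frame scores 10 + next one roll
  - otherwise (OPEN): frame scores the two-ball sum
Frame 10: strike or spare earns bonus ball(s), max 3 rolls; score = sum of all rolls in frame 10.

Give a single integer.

Frame 1: SPARE (1+9=10). 10 + next roll (2) = 12. Cumulative: 12
Frame 2: OPEN (2+2=4). Cumulative: 16
Frame 3: STRIKE. 10 + next two rolls (5+2) = 17. Cumulative: 33
Frame 4: OPEN (5+2=7). Cumulative: 40
Frame 5: SPARE (2+8=10). 10 + next roll (3) = 13. Cumulative: 53
Frame 6: OPEN (3+6=9). Cumulative: 62
Frame 7: SPARE (5+5=10). 10 + next roll (0) = 10. Cumulative: 72
Frame 8: OPEN (0+5=5). Cumulative: 77
Frame 9: OPEN (9+0=9). Cumulative: 86
Frame 10: OPEN. Sum of all frame-10 rolls (1+1) = 2. Cumulative: 88

Answer: 9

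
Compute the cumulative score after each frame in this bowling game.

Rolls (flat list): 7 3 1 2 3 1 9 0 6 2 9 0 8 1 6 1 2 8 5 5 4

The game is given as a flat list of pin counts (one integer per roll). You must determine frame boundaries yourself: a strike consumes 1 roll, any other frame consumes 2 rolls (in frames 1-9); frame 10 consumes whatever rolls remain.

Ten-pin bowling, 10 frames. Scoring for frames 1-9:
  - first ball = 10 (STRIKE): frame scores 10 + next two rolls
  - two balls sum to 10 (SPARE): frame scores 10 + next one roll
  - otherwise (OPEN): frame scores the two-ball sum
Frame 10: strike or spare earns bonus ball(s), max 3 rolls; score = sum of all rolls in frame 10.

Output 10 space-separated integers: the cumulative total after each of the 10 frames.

Frame 1: SPARE (7+3=10). 10 + next roll (1) = 11. Cumulative: 11
Frame 2: OPEN (1+2=3). Cumulative: 14
Frame 3: OPEN (3+1=4). Cumulative: 18
Frame 4: OPEN (9+0=9). Cumulative: 27
Frame 5: OPEN (6+2=8). Cumulative: 35
Frame 6: OPEN (9+0=9). Cumulative: 44
Frame 7: OPEN (8+1=9). Cumulative: 53
Frame 8: OPEN (6+1=7). Cumulative: 60
Frame 9: SPARE (2+8=10). 10 + next roll (5) = 15. Cumulative: 75
Frame 10: SPARE. Sum of all frame-10 rolls (5+5+4) = 14. Cumulative: 89

Answer: 11 14 18 27 35 44 53 60 75 89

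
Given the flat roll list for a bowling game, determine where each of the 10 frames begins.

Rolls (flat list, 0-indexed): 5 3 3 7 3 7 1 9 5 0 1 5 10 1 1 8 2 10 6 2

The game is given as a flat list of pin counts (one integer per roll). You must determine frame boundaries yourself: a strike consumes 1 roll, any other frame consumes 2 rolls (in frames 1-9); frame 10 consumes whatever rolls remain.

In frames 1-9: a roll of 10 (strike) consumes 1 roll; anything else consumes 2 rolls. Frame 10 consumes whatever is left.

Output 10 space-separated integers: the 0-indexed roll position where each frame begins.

Answer: 0 2 4 6 8 10 12 13 15 17

Derivation:
Frame 1 starts at roll index 0: rolls=5,3 (sum=8), consumes 2 rolls
Frame 2 starts at roll index 2: rolls=3,7 (sum=10), consumes 2 rolls
Frame 3 starts at roll index 4: rolls=3,7 (sum=10), consumes 2 rolls
Frame 4 starts at roll index 6: rolls=1,9 (sum=10), consumes 2 rolls
Frame 5 starts at roll index 8: rolls=5,0 (sum=5), consumes 2 rolls
Frame 6 starts at roll index 10: rolls=1,5 (sum=6), consumes 2 rolls
Frame 7 starts at roll index 12: roll=10 (strike), consumes 1 roll
Frame 8 starts at roll index 13: rolls=1,1 (sum=2), consumes 2 rolls
Frame 9 starts at roll index 15: rolls=8,2 (sum=10), consumes 2 rolls
Frame 10 starts at roll index 17: 3 remaining rolls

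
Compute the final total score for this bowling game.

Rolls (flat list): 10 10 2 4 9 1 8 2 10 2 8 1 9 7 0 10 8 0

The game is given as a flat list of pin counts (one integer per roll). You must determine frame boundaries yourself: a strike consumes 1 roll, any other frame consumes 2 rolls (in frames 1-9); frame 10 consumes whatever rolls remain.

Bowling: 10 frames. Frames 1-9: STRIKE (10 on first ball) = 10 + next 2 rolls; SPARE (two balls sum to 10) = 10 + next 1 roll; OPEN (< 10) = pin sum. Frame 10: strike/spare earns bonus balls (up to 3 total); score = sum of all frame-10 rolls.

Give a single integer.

Frame 1: STRIKE. 10 + next two rolls (10+2) = 22. Cumulative: 22
Frame 2: STRIKE. 10 + next two rolls (2+4) = 16. Cumulative: 38
Frame 3: OPEN (2+4=6). Cumulative: 44
Frame 4: SPARE (9+1=10). 10 + next roll (8) = 18. Cumulative: 62
Frame 5: SPARE (8+2=10). 10 + next roll (10) = 20. Cumulative: 82
Frame 6: STRIKE. 10 + next two rolls (2+8) = 20. Cumulative: 102
Frame 7: SPARE (2+8=10). 10 + next roll (1) = 11. Cumulative: 113
Frame 8: SPARE (1+9=10). 10 + next roll (7) = 17. Cumulative: 130
Frame 9: OPEN (7+0=7). Cumulative: 137
Frame 10: STRIKE. Sum of all frame-10 rolls (10+8+0) = 18. Cumulative: 155

Answer: 155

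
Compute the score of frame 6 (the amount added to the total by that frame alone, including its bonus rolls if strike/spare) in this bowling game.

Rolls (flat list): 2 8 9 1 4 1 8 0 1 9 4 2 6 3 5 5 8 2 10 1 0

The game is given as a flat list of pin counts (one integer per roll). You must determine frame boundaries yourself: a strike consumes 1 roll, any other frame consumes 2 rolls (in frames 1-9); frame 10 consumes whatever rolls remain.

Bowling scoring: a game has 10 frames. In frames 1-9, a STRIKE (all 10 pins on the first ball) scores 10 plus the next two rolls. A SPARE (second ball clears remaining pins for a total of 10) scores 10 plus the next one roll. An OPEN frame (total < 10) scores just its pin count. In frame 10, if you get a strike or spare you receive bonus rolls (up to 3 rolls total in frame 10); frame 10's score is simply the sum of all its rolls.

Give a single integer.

Frame 1: SPARE (2+8=10). 10 + next roll (9) = 19. Cumulative: 19
Frame 2: SPARE (9+1=10). 10 + next roll (4) = 14. Cumulative: 33
Frame 3: OPEN (4+1=5). Cumulative: 38
Frame 4: OPEN (8+0=8). Cumulative: 46
Frame 5: SPARE (1+9=10). 10 + next roll (4) = 14. Cumulative: 60
Frame 6: OPEN (4+2=6). Cumulative: 66
Frame 7: OPEN (6+3=9). Cumulative: 75
Frame 8: SPARE (5+5=10). 10 + next roll (8) = 18. Cumulative: 93

Answer: 6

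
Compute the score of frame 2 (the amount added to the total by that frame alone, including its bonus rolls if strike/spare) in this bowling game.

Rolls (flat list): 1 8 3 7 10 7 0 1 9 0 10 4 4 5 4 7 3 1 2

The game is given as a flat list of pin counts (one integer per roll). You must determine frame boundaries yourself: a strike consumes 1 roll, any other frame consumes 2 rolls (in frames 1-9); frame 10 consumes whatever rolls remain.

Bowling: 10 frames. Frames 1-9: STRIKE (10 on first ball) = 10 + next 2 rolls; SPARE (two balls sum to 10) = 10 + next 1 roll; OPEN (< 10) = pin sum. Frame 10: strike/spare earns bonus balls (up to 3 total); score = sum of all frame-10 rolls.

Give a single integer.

Answer: 20

Derivation:
Frame 1: OPEN (1+8=9). Cumulative: 9
Frame 2: SPARE (3+7=10). 10 + next roll (10) = 20. Cumulative: 29
Frame 3: STRIKE. 10 + next two rolls (7+0) = 17. Cumulative: 46
Frame 4: OPEN (7+0=7). Cumulative: 53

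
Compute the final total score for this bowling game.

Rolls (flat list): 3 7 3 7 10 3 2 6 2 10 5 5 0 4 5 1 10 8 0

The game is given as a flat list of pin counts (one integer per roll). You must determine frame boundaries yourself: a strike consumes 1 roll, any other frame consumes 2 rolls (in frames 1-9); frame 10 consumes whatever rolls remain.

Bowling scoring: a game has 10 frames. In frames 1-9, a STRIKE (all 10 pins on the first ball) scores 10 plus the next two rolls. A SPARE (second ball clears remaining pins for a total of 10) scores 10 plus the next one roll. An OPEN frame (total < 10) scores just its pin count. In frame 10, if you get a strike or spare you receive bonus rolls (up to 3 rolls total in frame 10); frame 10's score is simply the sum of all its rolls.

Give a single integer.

Frame 1: SPARE (3+7=10). 10 + next roll (3) = 13. Cumulative: 13
Frame 2: SPARE (3+7=10). 10 + next roll (10) = 20. Cumulative: 33
Frame 3: STRIKE. 10 + next two rolls (3+2) = 15. Cumulative: 48
Frame 4: OPEN (3+2=5). Cumulative: 53
Frame 5: OPEN (6+2=8). Cumulative: 61
Frame 6: STRIKE. 10 + next two rolls (5+5) = 20. Cumulative: 81
Frame 7: SPARE (5+5=10). 10 + next roll (0) = 10. Cumulative: 91
Frame 8: OPEN (0+4=4). Cumulative: 95
Frame 9: OPEN (5+1=6). Cumulative: 101
Frame 10: STRIKE. Sum of all frame-10 rolls (10+8+0) = 18. Cumulative: 119

Answer: 119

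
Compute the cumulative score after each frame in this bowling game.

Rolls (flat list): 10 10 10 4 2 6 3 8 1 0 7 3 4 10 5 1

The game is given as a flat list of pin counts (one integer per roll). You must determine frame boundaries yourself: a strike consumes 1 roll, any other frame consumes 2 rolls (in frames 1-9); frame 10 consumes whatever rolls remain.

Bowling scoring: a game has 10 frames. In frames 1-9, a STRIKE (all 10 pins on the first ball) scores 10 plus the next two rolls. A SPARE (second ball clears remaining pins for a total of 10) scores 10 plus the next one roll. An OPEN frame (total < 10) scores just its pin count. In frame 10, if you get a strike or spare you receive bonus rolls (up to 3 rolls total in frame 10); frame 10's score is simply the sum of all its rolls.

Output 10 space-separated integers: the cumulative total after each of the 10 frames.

Answer: 30 54 70 76 85 94 101 108 124 130

Derivation:
Frame 1: STRIKE. 10 + next two rolls (10+10) = 30. Cumulative: 30
Frame 2: STRIKE. 10 + next two rolls (10+4) = 24. Cumulative: 54
Frame 3: STRIKE. 10 + next two rolls (4+2) = 16. Cumulative: 70
Frame 4: OPEN (4+2=6). Cumulative: 76
Frame 5: OPEN (6+3=9). Cumulative: 85
Frame 6: OPEN (8+1=9). Cumulative: 94
Frame 7: OPEN (0+7=7). Cumulative: 101
Frame 8: OPEN (3+4=7). Cumulative: 108
Frame 9: STRIKE. 10 + next two rolls (5+1) = 16. Cumulative: 124
Frame 10: OPEN. Sum of all frame-10 rolls (5+1) = 6. Cumulative: 130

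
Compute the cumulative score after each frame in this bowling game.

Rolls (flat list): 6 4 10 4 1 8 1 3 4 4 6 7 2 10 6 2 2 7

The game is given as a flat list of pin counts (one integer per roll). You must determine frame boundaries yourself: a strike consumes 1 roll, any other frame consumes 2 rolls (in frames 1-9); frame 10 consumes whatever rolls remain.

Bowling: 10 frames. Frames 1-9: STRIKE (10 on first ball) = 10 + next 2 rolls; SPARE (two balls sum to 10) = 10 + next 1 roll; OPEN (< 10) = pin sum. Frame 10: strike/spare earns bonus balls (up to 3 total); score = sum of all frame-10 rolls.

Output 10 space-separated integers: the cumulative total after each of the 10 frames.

Frame 1: SPARE (6+4=10). 10 + next roll (10) = 20. Cumulative: 20
Frame 2: STRIKE. 10 + next two rolls (4+1) = 15. Cumulative: 35
Frame 3: OPEN (4+1=5). Cumulative: 40
Frame 4: OPEN (8+1=9). Cumulative: 49
Frame 5: OPEN (3+4=7). Cumulative: 56
Frame 6: SPARE (4+6=10). 10 + next roll (7) = 17. Cumulative: 73
Frame 7: OPEN (7+2=9). Cumulative: 82
Frame 8: STRIKE. 10 + next two rolls (6+2) = 18. Cumulative: 100
Frame 9: OPEN (6+2=8). Cumulative: 108
Frame 10: OPEN. Sum of all frame-10 rolls (2+7) = 9. Cumulative: 117

Answer: 20 35 40 49 56 73 82 100 108 117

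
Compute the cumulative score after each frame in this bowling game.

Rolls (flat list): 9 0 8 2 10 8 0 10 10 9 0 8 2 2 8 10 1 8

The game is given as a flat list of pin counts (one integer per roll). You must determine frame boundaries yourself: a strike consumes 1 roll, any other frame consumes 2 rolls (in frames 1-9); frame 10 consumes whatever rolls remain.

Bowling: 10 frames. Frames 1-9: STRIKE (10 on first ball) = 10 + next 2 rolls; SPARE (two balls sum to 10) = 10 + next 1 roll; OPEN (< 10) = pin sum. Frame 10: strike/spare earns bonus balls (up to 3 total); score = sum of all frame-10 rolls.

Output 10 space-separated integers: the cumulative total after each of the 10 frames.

Answer: 9 29 47 55 84 103 112 124 144 163

Derivation:
Frame 1: OPEN (9+0=9). Cumulative: 9
Frame 2: SPARE (8+2=10). 10 + next roll (10) = 20. Cumulative: 29
Frame 3: STRIKE. 10 + next two rolls (8+0) = 18. Cumulative: 47
Frame 4: OPEN (8+0=8). Cumulative: 55
Frame 5: STRIKE. 10 + next two rolls (10+9) = 29. Cumulative: 84
Frame 6: STRIKE. 10 + next two rolls (9+0) = 19. Cumulative: 103
Frame 7: OPEN (9+0=9). Cumulative: 112
Frame 8: SPARE (8+2=10). 10 + next roll (2) = 12. Cumulative: 124
Frame 9: SPARE (2+8=10). 10 + next roll (10) = 20. Cumulative: 144
Frame 10: STRIKE. Sum of all frame-10 rolls (10+1+8) = 19. Cumulative: 163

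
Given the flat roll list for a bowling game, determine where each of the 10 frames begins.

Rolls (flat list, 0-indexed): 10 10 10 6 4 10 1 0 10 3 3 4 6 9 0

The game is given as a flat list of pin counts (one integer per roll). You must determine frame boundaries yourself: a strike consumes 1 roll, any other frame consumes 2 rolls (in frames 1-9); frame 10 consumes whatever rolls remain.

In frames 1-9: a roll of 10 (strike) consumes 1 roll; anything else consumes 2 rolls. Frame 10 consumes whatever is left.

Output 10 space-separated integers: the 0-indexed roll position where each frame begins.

Frame 1 starts at roll index 0: roll=10 (strike), consumes 1 roll
Frame 2 starts at roll index 1: roll=10 (strike), consumes 1 roll
Frame 3 starts at roll index 2: roll=10 (strike), consumes 1 roll
Frame 4 starts at roll index 3: rolls=6,4 (sum=10), consumes 2 rolls
Frame 5 starts at roll index 5: roll=10 (strike), consumes 1 roll
Frame 6 starts at roll index 6: rolls=1,0 (sum=1), consumes 2 rolls
Frame 7 starts at roll index 8: roll=10 (strike), consumes 1 roll
Frame 8 starts at roll index 9: rolls=3,3 (sum=6), consumes 2 rolls
Frame 9 starts at roll index 11: rolls=4,6 (sum=10), consumes 2 rolls
Frame 10 starts at roll index 13: 2 remaining rolls

Answer: 0 1 2 3 5 6 8 9 11 13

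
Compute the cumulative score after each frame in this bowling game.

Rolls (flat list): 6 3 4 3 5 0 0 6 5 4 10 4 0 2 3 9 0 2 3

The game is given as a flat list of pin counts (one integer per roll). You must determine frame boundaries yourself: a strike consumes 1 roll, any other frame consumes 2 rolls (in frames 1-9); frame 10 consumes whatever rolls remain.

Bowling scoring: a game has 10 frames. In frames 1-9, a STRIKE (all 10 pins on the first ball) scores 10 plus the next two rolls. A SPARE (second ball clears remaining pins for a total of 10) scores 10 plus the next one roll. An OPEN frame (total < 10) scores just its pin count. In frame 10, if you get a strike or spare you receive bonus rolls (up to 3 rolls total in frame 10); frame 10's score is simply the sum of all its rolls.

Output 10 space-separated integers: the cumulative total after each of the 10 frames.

Answer: 9 16 21 27 36 50 54 59 68 73

Derivation:
Frame 1: OPEN (6+3=9). Cumulative: 9
Frame 2: OPEN (4+3=7). Cumulative: 16
Frame 3: OPEN (5+0=5). Cumulative: 21
Frame 4: OPEN (0+6=6). Cumulative: 27
Frame 5: OPEN (5+4=9). Cumulative: 36
Frame 6: STRIKE. 10 + next two rolls (4+0) = 14. Cumulative: 50
Frame 7: OPEN (4+0=4). Cumulative: 54
Frame 8: OPEN (2+3=5). Cumulative: 59
Frame 9: OPEN (9+0=9). Cumulative: 68
Frame 10: OPEN. Sum of all frame-10 rolls (2+3) = 5. Cumulative: 73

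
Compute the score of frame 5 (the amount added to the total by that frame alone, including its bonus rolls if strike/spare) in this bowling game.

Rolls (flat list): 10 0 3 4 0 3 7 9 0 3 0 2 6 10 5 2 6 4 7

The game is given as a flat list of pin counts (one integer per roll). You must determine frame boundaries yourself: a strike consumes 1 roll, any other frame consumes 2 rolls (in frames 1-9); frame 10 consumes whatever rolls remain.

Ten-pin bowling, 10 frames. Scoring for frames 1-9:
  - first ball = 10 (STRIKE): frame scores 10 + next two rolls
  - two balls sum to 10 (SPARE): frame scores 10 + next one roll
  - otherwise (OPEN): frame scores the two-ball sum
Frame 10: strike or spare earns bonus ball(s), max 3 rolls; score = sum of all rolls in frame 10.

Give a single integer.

Frame 1: STRIKE. 10 + next two rolls (0+3) = 13. Cumulative: 13
Frame 2: OPEN (0+3=3). Cumulative: 16
Frame 3: OPEN (4+0=4). Cumulative: 20
Frame 4: SPARE (3+7=10). 10 + next roll (9) = 19. Cumulative: 39
Frame 5: OPEN (9+0=9). Cumulative: 48
Frame 6: OPEN (3+0=3). Cumulative: 51
Frame 7: OPEN (2+6=8). Cumulative: 59

Answer: 9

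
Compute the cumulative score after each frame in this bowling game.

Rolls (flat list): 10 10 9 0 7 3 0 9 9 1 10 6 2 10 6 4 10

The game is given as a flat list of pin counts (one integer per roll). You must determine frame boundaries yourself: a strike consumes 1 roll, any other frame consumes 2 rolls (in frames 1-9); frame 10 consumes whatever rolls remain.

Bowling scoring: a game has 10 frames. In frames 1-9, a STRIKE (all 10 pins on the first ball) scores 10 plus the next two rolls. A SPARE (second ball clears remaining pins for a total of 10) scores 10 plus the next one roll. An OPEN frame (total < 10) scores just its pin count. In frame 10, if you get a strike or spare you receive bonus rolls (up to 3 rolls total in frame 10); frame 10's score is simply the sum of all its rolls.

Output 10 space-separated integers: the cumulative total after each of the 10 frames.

Answer: 29 48 57 67 76 96 114 122 142 162

Derivation:
Frame 1: STRIKE. 10 + next two rolls (10+9) = 29. Cumulative: 29
Frame 2: STRIKE. 10 + next two rolls (9+0) = 19. Cumulative: 48
Frame 3: OPEN (9+0=9). Cumulative: 57
Frame 4: SPARE (7+3=10). 10 + next roll (0) = 10. Cumulative: 67
Frame 5: OPEN (0+9=9). Cumulative: 76
Frame 6: SPARE (9+1=10). 10 + next roll (10) = 20. Cumulative: 96
Frame 7: STRIKE. 10 + next two rolls (6+2) = 18. Cumulative: 114
Frame 8: OPEN (6+2=8). Cumulative: 122
Frame 9: STRIKE. 10 + next two rolls (6+4) = 20. Cumulative: 142
Frame 10: SPARE. Sum of all frame-10 rolls (6+4+10) = 20. Cumulative: 162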